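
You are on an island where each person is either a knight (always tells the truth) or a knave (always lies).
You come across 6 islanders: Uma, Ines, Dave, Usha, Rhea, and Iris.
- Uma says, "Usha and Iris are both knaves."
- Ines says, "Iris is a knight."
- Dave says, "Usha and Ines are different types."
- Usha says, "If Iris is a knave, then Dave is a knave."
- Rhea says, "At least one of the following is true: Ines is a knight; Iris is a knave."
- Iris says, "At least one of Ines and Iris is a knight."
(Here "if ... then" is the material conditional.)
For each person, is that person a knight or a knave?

Uma is a knave, so "Usha and Iris are both knaves" must be false — and it is.
As a knight, Ines's statement "Iris is a knight" should be true; it is.
Dave is a knave; "Usha and Ines are different types" is false, as required.
Usha is a knight, and the claim "if Iris is a knave, then Dave is a knave" is indeed true.
Rhea is a knight, and the claim "at least one of the following is true: Ines is a knight; Iris is a knave" is indeed true.
Iris is a knight; "at least one of Ines and Iris is a knight" is true, as required.

Uma is a knave, Ines is a knight, Dave is a knave, Usha is a knight, Rhea is a knight, and Iris is a knight.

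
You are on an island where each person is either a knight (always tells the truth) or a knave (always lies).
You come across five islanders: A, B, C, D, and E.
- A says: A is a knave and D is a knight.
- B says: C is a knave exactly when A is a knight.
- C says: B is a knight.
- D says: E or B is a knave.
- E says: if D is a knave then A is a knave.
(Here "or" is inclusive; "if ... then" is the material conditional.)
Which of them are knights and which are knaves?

Knights: B, C, and E. Knaves: A and D.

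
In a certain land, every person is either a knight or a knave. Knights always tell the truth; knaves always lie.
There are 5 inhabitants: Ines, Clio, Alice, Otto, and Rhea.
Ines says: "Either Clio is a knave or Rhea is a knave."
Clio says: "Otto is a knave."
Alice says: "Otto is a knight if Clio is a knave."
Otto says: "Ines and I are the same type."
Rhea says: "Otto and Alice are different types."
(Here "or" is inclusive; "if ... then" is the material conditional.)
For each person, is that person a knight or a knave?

Knights: Ines, Alice, and Otto. Knaves: Clio and Rhea.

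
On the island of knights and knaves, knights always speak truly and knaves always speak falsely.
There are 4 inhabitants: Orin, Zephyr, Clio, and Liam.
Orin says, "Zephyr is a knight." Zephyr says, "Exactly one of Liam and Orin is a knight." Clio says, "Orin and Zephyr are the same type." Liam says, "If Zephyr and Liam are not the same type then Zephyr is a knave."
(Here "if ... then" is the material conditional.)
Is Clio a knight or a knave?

Clio is a knight.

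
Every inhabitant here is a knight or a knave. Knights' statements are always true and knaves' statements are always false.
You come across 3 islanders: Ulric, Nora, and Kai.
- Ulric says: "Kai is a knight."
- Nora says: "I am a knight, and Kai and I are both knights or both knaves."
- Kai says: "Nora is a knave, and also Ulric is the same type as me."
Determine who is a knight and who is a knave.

Ulric is a knight, Nora is a knave, and Kai is a knight.

Ulric is a knight, and the claim "Kai is a knight" is indeed True.
Nora is a knave, so "I am a knight, and Kai and I are both knights or both knaves" must be False — and it is.
Kai is a knight, and the claim "Nora is a knave, and also Ulric is the same type as me" is indeed True.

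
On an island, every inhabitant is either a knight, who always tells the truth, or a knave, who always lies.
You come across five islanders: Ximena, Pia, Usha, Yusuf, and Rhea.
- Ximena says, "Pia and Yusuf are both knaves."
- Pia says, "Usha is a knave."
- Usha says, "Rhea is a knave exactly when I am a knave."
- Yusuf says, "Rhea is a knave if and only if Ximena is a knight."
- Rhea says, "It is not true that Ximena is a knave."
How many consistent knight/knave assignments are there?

Consistent assignments:
  Ximena=knight, Pia=knave, Usha=knight, Yusuf=knave, Rhea=knight

1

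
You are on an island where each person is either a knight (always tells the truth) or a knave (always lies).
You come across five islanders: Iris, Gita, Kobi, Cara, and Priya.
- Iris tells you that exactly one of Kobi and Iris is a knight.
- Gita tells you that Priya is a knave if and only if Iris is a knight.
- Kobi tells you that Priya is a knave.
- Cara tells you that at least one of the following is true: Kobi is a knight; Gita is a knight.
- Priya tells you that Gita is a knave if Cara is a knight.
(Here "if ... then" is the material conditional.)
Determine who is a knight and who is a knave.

Suppose Iris is a knave. Then Iris's statement "exactly one of Kobi and Iris is a knight" would have to be false. Checking the 16 ways to assign the others, none is consistent with every speaker.
(For instance, with Gita=knave, Kobi=knave, Cara=knave, Priya=knight, Gita's claim "Priya is a knave if and only if Iris is a knight" comes out true where it would need to be false.)
So Iris must be a knight, making "exactly one of Kobi and Iris is a knight" true. Taking Iris=knight, Gita=knave, Kobi=knave, Cara=knave, Priya=knight, each remaining statement checks out:
  Gita (knave): "Priya is a knave if and only if Iris is a knight" — false. ✓
  Kobi (knave): "Priya is a knave" — false. ✓
  Cara (knave): "at least one of the following is true: Kobi is a knight; Gita is a knight" — false. ✓
  Priya (knight): "Gita is a knave if Cara is a knight" — true. ✓
This is the unique consistent assignment.

Iris is a knight, Gita is a knave, Kobi is a knave, Cara is a knave, and Priya is a knight.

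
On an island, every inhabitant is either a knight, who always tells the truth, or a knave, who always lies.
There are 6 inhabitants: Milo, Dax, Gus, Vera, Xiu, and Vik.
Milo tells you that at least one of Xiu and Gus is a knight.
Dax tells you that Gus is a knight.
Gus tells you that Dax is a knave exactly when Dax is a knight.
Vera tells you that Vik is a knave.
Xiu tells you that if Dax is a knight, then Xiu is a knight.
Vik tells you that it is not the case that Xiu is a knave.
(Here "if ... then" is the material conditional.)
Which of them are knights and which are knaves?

Since Milo is a knight, "at least one of Xiu and Gus is a knight" needs to be true, which holds.
As a knave, Dax's statement "Gus is a knight" should be False; it is.
Gus is a knave, so "Dax is a knave exactly when Dax is a knight" must be False — and it is.
Vera (knave): "Vik is a knave" — False. ✓
As a knight, Xiu's statement "if Dax is a knight, then Xiu is a knight" should be true; it is.
As a knight, Vik's statement "it is not the case that Xiu is a knave" should be true; it is.

Milo is a knight, Dax is a knave, Gus is a knave, Vera is a knave, Xiu is a knight, and Vik is a knight.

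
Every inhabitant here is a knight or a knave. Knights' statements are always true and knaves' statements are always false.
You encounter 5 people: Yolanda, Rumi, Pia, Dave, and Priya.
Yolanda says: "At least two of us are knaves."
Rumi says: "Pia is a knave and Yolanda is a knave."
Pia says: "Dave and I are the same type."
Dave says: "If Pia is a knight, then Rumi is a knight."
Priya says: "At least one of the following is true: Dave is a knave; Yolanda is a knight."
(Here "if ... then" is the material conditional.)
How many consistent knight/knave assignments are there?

Consistent assignments:
  Yolanda=knight, Rumi=knave, Pia=knave, Dave=knight, Priya=knight

1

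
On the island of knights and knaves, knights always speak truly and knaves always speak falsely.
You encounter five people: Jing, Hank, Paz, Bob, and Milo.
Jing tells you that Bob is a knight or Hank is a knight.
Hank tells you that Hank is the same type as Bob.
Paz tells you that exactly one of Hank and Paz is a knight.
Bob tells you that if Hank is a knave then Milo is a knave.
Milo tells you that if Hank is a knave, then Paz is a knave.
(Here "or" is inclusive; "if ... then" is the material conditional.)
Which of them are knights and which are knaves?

Jing is a knight, Hank is a knave, Paz is a knight, Bob is a knight, and Milo is a knave.

Jing is a knight; "Bob is a knight or Hank is a knight" is True, as required.
Hank is a knave; "Hank is the same type as Bob" is false, as required.
Paz is a knight, so "exactly one of Hank and Paz is a knight" must be True — and it is.
As a knight, Bob's statement "if Hank is a knave then Milo is a knave" should be True; it is.
Milo is a knave, and the claim "if Hank is a knave, then Paz is a knave" is indeed false.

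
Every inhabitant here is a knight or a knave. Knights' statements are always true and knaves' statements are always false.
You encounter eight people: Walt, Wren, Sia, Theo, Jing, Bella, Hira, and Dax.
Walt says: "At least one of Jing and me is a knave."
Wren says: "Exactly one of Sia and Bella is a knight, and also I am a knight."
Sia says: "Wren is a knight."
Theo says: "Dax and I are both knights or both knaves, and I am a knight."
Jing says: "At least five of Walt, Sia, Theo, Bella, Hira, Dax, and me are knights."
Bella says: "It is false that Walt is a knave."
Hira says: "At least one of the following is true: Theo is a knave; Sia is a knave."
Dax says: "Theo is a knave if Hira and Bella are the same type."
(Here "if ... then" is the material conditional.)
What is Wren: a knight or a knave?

Consistent assignments: {Walt=knight, Wren=knave, Sia=knave, Theo=knave, Jing=knave, Bella=knight, Hira=knight, Dax=knight}
In every consistent assignment, Wren is a knave.

Wren is a knave.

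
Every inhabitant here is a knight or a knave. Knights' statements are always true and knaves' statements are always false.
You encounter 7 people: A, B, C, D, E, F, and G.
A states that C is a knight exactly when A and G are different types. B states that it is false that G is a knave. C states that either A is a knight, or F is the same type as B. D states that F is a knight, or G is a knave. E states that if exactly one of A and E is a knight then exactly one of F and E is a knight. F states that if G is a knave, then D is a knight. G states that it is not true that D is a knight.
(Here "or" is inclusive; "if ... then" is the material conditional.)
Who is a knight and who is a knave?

A is a knight; "C is a knight exactly when A and G are different types" is true, as required.
B is a knave, so "it is false that G is a knave" must be False — and it is.
C is a knight, so "either A is a knight, or F is the same type as B" must be true — and it is.
Since D is a knight, "F is a knight, or G is a knave" needs to be true, which holds.
E (knight): "if exactly one of A and E is a knight then exactly one of F and E is a knight" — true. ✓
F is a knight; "if G is a knave, then D is a knight" is true, as required.
G is a knave; "it is not true that D is a knight" is False, as required.

A is a knight, B is a knave, C is a knight, D is a knight, E is a knight, F is a knight, and G is a knave.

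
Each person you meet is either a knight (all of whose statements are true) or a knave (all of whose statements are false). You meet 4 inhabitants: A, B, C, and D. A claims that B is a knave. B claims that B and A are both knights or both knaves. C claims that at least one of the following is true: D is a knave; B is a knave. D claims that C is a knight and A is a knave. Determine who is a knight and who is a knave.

Knights: A and C. Knaves: B and D.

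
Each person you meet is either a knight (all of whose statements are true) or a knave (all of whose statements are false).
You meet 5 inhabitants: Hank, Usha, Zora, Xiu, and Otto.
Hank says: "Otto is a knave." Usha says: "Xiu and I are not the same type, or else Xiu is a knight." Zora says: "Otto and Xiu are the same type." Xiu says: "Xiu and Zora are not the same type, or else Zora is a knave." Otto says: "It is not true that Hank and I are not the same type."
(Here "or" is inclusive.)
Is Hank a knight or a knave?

Hank is a knight.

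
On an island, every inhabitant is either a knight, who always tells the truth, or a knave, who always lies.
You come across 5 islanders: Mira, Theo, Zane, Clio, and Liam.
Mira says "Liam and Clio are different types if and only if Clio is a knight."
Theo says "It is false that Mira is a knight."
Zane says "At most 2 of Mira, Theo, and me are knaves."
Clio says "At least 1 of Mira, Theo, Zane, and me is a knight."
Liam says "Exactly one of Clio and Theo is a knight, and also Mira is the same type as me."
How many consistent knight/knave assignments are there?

Consistent assignments:
  Mira=knight, Theo=knave, Zane=knight, Clio=knight, Liam=knave

1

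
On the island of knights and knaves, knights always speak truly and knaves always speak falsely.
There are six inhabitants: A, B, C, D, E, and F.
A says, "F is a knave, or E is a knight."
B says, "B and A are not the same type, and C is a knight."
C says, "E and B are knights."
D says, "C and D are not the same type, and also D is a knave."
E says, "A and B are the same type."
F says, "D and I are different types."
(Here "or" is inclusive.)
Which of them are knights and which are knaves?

A is a knight; "F is a knave, or E is a knight" is true, as required.
B is a knave, and the claim "B and A are not the same type, and C is a knight" is indeed false.
C is a knave, and the claim "E and B are knights" is indeed false.
D (knave): "C and D are not the same type, and also D is a knave" — false. ✓
E (knave): "A and B are the same type" — false. ✓
F is a knave, and the claim "D and I are different types" is indeed false.

A is a knight, B is a knave, C is a knave, D is a knave, E is a knave, and F is a knave.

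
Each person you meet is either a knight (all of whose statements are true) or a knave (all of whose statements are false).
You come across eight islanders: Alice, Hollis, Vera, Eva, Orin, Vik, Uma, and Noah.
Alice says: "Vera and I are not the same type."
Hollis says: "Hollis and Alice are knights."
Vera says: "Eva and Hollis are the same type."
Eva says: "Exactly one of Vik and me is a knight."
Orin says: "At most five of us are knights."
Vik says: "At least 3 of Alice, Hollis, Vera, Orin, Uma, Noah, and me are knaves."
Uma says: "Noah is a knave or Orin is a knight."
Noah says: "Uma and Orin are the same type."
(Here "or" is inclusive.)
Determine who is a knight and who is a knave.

Knights: Alice, Hollis, Orin, Uma, and Noah. Knaves: Vera, Eva, and Vik.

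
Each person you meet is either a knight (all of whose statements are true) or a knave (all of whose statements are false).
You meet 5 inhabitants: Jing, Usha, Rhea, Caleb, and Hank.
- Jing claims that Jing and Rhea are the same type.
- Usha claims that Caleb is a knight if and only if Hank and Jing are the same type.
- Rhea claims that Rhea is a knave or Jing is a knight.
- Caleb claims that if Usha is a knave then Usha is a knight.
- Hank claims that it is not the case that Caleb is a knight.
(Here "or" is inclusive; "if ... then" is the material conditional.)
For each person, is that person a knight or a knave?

Jing is a knight, Usha is a knave, Rhea is a knight, Caleb is a knave, and Hank is a knight.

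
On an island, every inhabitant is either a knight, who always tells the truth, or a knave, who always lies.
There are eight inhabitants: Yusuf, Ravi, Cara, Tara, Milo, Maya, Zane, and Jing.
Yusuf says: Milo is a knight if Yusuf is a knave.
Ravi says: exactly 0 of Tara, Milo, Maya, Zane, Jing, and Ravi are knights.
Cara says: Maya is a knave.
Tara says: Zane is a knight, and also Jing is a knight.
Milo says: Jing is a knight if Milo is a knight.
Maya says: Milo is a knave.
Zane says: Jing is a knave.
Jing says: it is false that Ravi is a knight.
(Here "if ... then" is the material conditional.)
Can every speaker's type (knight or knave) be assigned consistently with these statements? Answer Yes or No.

One consistent assignment: Yusuf=knight, Ravi=knave, Cara=knight, Tara=knave, Milo=knight, Maya=knave, Zane=knave, Jing=knight.

Yes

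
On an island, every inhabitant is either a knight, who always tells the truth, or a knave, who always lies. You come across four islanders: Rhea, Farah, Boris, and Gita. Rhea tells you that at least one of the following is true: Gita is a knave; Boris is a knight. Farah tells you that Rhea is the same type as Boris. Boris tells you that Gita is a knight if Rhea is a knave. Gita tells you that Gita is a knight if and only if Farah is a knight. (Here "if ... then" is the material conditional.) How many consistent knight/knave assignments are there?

Consistent assignments:
  Rhea=knight, Farah=knight, Boris=knight, Gita=knight
  Rhea=knight, Farah=knight, Boris=knight, Gita=knave

2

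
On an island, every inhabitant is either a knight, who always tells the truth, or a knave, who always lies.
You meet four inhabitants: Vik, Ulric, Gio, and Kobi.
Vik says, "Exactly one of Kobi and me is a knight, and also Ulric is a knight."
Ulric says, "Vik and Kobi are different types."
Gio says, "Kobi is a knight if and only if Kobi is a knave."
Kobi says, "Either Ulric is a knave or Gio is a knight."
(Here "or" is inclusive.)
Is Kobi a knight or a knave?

Consistent assignments: {Vik=knight, Ulric=knight, Gio=knave, Kobi=knave}
In every consistent assignment, Kobi is a knave.

Kobi is a knave.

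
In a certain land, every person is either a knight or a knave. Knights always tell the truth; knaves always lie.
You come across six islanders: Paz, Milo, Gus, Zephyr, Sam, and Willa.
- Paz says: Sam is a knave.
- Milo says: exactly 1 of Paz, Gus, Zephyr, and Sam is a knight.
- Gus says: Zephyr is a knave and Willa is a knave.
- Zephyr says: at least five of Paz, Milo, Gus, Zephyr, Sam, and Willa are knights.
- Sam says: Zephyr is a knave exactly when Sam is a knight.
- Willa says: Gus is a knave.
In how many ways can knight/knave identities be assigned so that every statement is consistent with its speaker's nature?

4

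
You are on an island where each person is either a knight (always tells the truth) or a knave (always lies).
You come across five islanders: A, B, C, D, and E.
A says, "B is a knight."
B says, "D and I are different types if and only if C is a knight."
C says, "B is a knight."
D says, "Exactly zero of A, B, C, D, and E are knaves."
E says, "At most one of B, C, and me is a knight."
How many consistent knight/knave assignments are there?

1

Consistent assignments:
  A=knight, B=knight, C=knight, D=knave, E=knave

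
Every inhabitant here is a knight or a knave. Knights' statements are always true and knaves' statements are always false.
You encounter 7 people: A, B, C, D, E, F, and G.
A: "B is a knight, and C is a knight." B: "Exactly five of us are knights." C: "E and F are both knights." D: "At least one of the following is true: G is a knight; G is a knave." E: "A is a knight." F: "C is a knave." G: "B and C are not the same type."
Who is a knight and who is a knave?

A is a knave, B is a knave, C is a knave, D is a knight, E is a knave, F is a knight, and G is a knave.

A (knave): "B is a knight, and C is a knight" — False. ✓
As a knave, B's statement "exactly five of us are knights" should be False; it is.
C is a knave, and the claim "E and F are both knights" is indeed False.
D (knight): "at least one of the following is true: G is a knight; G is a knave" — True. ✓
E is a knave, so "A is a knight" must be False — and it is.
F (knight): "C is a knave" — True. ✓
G is a knave, so "B and C are not the same type" must be False — and it is.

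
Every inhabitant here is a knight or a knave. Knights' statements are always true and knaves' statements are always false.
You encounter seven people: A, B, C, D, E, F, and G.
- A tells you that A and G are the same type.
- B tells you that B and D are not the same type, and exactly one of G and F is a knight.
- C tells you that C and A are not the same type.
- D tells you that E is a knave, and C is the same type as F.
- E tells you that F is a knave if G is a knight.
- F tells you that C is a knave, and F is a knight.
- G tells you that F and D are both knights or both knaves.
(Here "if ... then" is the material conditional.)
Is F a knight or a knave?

F is a knave.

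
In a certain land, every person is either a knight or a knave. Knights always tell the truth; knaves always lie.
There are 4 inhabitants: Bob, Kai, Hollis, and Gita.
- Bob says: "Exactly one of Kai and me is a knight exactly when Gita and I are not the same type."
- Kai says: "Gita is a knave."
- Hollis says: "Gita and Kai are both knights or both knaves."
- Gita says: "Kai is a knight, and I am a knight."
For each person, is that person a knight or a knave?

Bob is a knave, so "exactly one of Kai and me is a knight exactly when Gita and I are not the same type" must be false — and it is.
Since Kai is a knight, "Gita is a knave" needs to be true, which holds.
Hollis (knave): "Gita and Kai are both knights or both knaves" — false. ✓
As a knave, Gita's statement "Kai is a knight, and I am a knight" should be false; it is.

Bob is a knave, Kai is a knight, Hollis is a knave, and Gita is a knave.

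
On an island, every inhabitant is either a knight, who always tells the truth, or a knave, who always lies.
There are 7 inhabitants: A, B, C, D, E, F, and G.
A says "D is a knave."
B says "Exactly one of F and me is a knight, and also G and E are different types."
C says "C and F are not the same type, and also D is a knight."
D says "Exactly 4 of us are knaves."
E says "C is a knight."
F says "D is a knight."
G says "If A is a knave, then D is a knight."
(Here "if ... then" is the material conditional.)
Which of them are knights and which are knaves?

A is a knight, so "D is a knave" must be True — and it is.
B is a knave, so "exactly one of F and me is a knight, and also G and E are different types" must be False — and it is.
C (knave): "C and F are not the same type, and also D is a knight" — False. ✓
D is a knave, and the claim "exactly 4 of us are knaves" is indeed False.
E is a knave, so "C is a knight" must be False — and it is.
F is a knave, so "D is a knight" must be False — and it is.
As a knight, G's statement "if A is a knave, then D is a knight" should be True; it is.

A is a knight, B is a knave, C is a knave, D is a knave, E is a knave, F is a knave, and G is a knight.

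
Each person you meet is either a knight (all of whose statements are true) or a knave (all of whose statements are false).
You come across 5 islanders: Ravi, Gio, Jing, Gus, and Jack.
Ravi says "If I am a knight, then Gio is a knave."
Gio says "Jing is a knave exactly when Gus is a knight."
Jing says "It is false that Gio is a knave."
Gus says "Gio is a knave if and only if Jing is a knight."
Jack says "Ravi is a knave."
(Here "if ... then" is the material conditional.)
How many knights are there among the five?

1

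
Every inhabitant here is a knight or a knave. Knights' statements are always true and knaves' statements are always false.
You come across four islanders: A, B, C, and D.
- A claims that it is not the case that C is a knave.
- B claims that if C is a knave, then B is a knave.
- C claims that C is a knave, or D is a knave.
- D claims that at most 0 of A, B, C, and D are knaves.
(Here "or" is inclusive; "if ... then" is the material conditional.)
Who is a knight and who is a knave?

A is a knight, B is a knight, C is a knight, and D is a knave.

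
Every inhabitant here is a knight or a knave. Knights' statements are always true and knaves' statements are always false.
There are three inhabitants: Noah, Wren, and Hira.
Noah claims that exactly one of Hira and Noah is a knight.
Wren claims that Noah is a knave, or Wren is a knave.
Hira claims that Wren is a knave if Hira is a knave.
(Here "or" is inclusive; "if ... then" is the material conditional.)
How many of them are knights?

1

The unique consistent assignment is Noah=knave, Wren=knight, Hira=knave.
That has 1 knight.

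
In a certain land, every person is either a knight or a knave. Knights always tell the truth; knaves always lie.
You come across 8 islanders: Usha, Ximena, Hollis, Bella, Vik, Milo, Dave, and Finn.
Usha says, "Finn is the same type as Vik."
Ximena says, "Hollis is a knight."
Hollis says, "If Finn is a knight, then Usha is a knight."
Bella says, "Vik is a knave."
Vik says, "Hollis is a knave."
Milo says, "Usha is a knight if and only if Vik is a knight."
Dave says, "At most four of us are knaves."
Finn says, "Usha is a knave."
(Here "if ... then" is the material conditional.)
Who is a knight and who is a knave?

Usha is a knight, Ximena is a knight, Hollis is a knight, Bella is a knight, Vik is a knave, Milo is a knave, Dave is a knight, and Finn is a knave.

Usha is a knight, and the claim "Finn is the same type as Vik" is indeed true.
Ximena is a knight, and the claim "Hollis is a knight" is indeed true.
Since Hollis is a knight, "if Finn is a knight, then Usha is a knight" needs to be true, which holds.
Bella is a knight, and the claim "Vik is a knave" is indeed true.
As a knave, Vik's statement "Hollis is a knave" should be false; it is.
Milo is a knave; "Usha is a knight if and only if Vik is a knight" is false, as required.
As a knight, Dave's statement "at most four of us are knaves" should be true; it is.
Since Finn is a knave, "Usha is a knave" needs to be false, which holds.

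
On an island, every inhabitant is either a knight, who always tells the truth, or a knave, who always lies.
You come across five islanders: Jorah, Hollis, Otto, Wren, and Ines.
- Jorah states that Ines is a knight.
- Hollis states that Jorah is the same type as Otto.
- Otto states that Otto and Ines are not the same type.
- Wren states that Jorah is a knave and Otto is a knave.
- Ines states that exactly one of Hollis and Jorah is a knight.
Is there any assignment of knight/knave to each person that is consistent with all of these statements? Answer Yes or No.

Yes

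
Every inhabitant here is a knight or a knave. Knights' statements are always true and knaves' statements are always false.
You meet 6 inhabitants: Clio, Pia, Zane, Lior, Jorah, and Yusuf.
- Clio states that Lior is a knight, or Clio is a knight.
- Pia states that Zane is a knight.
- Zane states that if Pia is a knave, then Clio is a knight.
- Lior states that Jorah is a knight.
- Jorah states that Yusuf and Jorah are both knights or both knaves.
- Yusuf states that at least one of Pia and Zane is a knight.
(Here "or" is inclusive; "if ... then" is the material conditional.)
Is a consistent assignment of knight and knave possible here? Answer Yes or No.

Yes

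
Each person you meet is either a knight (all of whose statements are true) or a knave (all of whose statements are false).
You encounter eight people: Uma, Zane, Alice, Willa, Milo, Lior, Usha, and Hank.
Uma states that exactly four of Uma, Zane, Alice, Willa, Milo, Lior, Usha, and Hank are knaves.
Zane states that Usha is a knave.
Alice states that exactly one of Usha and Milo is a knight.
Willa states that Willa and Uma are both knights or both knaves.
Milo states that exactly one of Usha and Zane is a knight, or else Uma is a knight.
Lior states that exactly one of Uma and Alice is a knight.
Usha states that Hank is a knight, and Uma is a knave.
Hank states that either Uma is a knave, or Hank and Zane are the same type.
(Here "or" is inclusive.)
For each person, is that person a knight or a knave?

As a knight, Uma's statement "exactly four of Uma, Zane, Alice, Willa, Milo, Lior, Usha, and Hank are knaves" should be True; it is.
Zane is a knight; "Usha is a knave" is True, as required.
Alice (knight): "exactly one of Usha and Milo is a knight" — True. ✓
Since Willa is a knave, "Willa and Uma are both knights or both knaves" needs to be false, which holds.
Milo is a knight, and the claim "exactly one of Usha and Zane is a knight, or else Uma is a knight" is indeed True.
Lior is a knave, so "exactly one of Uma and Alice is a knight" must be false — and it is.
Usha is a knave; "Hank is a knight, and Uma is a knave" is false, as required.
Hank is a knave, and the claim "either Uma is a knave, or Hank and Zane are the same type" is indeed false.

Uma is a knight, Zane is a knight, Alice is a knight, Willa is a knave, Milo is a knight, Lior is a knave, Usha is a knave, and Hank is a knave.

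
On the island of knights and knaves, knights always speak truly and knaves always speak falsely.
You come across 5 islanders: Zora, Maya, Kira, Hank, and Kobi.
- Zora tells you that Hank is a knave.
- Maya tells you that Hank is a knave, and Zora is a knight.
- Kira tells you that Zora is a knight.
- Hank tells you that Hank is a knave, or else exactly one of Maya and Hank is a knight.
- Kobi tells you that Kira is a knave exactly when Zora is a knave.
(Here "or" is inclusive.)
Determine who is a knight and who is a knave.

Knights: Hank and Kobi. Knaves: Zora, Maya, and Kira.

Suppose Zora is a knight. Then Zora's statement "Hank is a knave" would have to be true. Checking the 16 ways to assign the others, none is consistent with every speaker.
(For instance, with Maya=knave, Kira=knave, Hank=knight, Kobi=knight, Zora's claim "Hank is a knave" comes out false where it would need to be true.)
So Zora must be a knave, making "Hank is a knave" false. Taking Zora=knave, Maya=knave, Kira=knave, Hank=knight, Kobi=knight, each remaining statement checks out:
  Maya (knave): "Hank is a knave, and Zora is a knight" — false. ✓
  Kira (knave): "Zora is a knight" — false. ✓
  Hank (knight): "Hank is a knave, or else exactly one of Maya and Hank is a knight" — true. ✓
  Kobi (knight): "Kira is a knave exactly when Zora is a knave" — true. ✓
This is the unique consistent assignment.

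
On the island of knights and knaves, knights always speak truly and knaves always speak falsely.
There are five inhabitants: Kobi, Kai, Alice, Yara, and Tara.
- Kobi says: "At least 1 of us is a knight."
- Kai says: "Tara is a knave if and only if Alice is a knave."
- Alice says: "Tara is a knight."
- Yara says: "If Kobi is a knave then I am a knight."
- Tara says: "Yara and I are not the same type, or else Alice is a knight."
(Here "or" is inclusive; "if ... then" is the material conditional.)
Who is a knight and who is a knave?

Kobi is a knight, Kai is a knight, Alice is a knight, Yara is a knight, and Tara is a knight.

Since Kobi is a knight, "at least 1 of us is a knight" needs to be True, which holds.
Kai is a knight, so "Tara is a knave if and only if Alice is a knave" must be True — and it is.
Alice is a knight, and the claim "Tara is a knight" is indeed True.
Yara is a knight; "if Kobi is a knave then I am a knight" is True, as required.
As a knight, Tara's statement "Yara and I are not the same type, or else Alice is a knight" should be True; it is.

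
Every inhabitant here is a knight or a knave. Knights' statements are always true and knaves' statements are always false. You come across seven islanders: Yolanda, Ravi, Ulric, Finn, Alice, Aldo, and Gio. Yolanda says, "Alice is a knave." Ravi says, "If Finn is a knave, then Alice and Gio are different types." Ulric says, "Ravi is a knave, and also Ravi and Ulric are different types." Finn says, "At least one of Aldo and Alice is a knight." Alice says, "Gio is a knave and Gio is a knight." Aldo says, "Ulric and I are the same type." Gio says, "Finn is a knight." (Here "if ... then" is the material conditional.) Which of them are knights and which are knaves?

Knights: Yolanda and Ulric. Knaves: Ravi, Finn, Alice, Aldo, and Gio.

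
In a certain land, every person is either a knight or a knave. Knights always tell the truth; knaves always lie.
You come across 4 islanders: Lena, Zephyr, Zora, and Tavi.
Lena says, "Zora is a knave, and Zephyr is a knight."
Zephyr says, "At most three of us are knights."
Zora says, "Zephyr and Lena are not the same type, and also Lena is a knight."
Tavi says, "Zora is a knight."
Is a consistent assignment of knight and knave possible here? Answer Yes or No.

Yes

One consistent assignment: Lena=knight, Zephyr=knight, Zora=knave, Tavi=knave.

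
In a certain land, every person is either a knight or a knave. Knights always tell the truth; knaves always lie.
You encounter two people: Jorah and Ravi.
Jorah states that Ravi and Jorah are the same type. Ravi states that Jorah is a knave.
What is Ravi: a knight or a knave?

Ravi is a knight.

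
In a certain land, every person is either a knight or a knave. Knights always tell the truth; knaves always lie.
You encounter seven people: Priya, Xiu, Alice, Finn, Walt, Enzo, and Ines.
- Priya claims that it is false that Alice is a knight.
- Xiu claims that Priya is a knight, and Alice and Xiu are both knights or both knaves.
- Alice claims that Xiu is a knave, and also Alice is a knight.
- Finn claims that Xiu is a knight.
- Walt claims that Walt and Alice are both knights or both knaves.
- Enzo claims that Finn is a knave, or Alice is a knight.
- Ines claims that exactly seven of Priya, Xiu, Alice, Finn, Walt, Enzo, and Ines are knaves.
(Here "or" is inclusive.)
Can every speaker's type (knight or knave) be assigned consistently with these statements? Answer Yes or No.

One consistent assignment: Priya=knave, Xiu=knave, Alice=knight, Finn=knave, Walt=knight, Enzo=knight, Ines=knave.

Yes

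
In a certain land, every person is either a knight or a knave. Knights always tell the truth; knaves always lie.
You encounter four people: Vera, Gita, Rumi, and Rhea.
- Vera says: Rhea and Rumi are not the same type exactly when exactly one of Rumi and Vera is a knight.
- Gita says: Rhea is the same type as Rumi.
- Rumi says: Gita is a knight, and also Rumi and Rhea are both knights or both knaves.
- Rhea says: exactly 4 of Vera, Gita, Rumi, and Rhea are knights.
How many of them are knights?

4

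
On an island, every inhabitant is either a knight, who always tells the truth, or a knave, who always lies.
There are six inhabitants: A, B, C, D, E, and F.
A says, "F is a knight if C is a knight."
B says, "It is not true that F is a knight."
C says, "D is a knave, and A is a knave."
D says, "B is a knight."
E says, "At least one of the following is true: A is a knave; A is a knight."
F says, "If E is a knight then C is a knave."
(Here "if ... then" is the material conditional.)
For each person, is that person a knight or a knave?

Knights: A, E, and F. Knaves: B, C, and D.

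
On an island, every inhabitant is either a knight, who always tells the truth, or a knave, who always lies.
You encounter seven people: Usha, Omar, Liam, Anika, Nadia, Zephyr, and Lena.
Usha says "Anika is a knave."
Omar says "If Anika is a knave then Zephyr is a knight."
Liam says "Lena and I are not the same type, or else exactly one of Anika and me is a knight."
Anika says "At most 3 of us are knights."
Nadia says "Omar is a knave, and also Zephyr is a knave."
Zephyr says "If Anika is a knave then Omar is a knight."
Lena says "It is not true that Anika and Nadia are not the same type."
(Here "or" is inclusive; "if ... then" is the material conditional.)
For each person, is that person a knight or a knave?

Usha is a knight, Omar is a knight, Liam is a knight, Anika is a knave, Nadia is a knave, Zephyr is a knight, and Lena is a knight.

Since Usha is a knight, "Anika is a knave" needs to be True, which holds.
Omar (knight): "if Anika is a knave then Zephyr is a knight" — True. ✓
As a knight, Liam's statement "Lena and I are not the same type, or else exactly one of Anika and me is a knight" should be True; it is.
Anika is a knave, and the claim "at most 3 of us are knights" is indeed False.
Since Nadia is a knave, "Omar is a knave, and also Zephyr is a knave" needs to be False, which holds.
Zephyr is a knight, so "if Anika is a knave then Omar is a knight" must be True — and it is.
Lena is a knight, so "it is not true that Anika and Nadia are not the same type" must be True — and it is.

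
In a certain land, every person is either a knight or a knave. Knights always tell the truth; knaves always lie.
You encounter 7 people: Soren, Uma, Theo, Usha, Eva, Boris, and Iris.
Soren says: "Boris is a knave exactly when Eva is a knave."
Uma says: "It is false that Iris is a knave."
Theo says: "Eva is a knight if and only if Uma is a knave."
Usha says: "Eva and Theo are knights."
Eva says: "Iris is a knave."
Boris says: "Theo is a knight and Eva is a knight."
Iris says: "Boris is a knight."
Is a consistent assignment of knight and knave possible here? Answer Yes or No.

No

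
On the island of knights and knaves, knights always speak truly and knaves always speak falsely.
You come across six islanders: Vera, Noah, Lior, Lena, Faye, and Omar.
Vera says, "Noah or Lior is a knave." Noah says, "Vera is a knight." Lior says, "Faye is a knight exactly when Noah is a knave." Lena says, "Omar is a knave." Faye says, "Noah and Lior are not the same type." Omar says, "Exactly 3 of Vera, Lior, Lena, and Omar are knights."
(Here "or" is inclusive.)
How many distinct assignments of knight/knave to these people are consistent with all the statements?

1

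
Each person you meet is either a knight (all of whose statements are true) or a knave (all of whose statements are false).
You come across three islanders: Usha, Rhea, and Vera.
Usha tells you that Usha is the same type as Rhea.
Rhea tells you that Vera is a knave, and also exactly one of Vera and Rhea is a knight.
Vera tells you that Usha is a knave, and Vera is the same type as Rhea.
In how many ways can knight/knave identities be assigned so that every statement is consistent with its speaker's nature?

2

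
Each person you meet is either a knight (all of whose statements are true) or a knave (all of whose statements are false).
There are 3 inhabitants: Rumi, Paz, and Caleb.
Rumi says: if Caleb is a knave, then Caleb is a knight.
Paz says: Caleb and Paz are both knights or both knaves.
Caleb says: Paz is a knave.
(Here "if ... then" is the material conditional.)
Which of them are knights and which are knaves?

Knights: Rumi and Caleb. Knaves: Paz.

As a knight, Rumi's statement "if Caleb is a knave, then Caleb is a knight" should be true; it is.
Paz (knave): "Caleb and Paz are both knights or both knaves" — false. ✓
Caleb is a knight, so "Paz is a knave" must be true — and it is.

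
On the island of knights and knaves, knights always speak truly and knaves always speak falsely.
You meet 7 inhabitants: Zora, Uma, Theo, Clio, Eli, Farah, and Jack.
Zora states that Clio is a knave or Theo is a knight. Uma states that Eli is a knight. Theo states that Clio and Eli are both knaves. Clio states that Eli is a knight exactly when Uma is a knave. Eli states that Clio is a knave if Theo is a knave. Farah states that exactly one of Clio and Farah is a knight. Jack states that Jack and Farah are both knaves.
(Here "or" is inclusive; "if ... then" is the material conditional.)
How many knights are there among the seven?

4

The unique consistent assignment is Zora=knight, Uma=knight, Theo=knave, Clio=knave, Eli=knight, Farah=knight, Jack=knave.
That has 4 knights.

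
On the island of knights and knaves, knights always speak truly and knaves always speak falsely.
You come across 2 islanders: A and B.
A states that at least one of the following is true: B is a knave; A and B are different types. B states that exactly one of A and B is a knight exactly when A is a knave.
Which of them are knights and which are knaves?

A is a knight and B is a knave.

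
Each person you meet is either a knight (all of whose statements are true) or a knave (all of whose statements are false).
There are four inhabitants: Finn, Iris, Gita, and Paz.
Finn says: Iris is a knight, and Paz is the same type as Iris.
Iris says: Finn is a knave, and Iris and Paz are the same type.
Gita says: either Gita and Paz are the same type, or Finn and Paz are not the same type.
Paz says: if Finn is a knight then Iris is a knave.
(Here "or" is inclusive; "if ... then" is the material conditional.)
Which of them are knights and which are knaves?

Knights: Gita and Paz. Knaves: Finn and Iris.

Suppose Finn is a knight. Then Finn's statement "Iris is a knight, and Paz is the same type as Iris" would have to be true. Checking the 8 ways to assign the others, none is consistent with every speaker.
(For instance, with Iris=knave, Gita=knight, Paz=knight, Finn's claim "Iris is a knight, and Paz is the same type as Iris" comes out false where it would need to be true.)
So Finn must be a knave, making "Iris is a knight, and Paz is the same type as Iris" false. Taking Finn=knave, Iris=knave, Gita=knight, Paz=knight, each remaining statement checks out:
  Iris (knave): "Finn is a knave, and Iris and Paz are the same type" — false. ✓
  Gita (knight): "either Gita and Paz are the same type, or Finn and Paz are not the same type" — true. ✓
  Paz (knight): "if Finn is a knight then Iris is a knave" — true. ✓
This is the unique consistent assignment.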